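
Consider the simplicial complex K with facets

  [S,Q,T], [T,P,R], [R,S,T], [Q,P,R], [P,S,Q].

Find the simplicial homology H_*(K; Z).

H_0 = Z,  H_1 = Z,  H_2 = 0.

Order the vertices as P < Q < R < S < T. Listing each simplex with vertices in this order, K has dimension 2 with simplices:

  0-simplices (5): P, Q, R, S, T
  1-simplices (10): PQ, PR, PS, PT, QR, QS, QT, RS, RT, ST
  2-simplices (5): PQR, PQS, PRT, QST, RST

giving chain groups C_0 ≅ Z^5, C_1 ≅ Z^10, C_2 ≅ Z^5.

Boundary ∂_1: C_1 → C_0 sends each edge [p,q] (with p < q) to q − p. For instance
  ∂QT = T − Q.
The resulting 5×10 matrix has rank 4, and its Smith normal form has invariant factors (1,1,1,1).

The boundary map ∂_2: C_2 → C_1 acts by ∂[p,q,r] = [q,r] − [p,r] + [p,q]. For instance
  ∂RST = ST − RT + RS,
  ∂PRT = RT − PT + PR.
The 10×5 boundary matrix has rank 5 and Smith normal form diag(1,1,1,1,1).

From H_k ≅ ker(∂_k) / im(∂_{k+1}) we obtain:

  H_0: rank C_0 − rank ∂_1 = 5 − 4 = 1, and the invariant factors of ∂_1 are all 1, so H_0 = Z.
  H_1: rank ker ∂_1 − rank ∂_2 = (10 − 4) − 5 = 1, and the invariant factors of ∂_2 are all 1, so H_1 = Z.
  H_2: rank ker ∂_2 − rank ∂_3 = (5 − 5) − 0 = 0, and there is no ∂_3, so H_2 = 0.

(K is a triangulation of the Möbius band.)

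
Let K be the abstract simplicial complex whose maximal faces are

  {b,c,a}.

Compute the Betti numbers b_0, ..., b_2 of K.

Order the vertices as a < b < c. Listing each simplex with vertices in this order, K has dimension 2 with simplices:

  0-simplices (3): a, b, c
  1-simplices (3): ab, ac, bc
  2-simplices (1): abc

so the chain groups are C_0 ≅ Z^3, C_1 ≅ Z^3, C_2 ≅ Z^1.

∂_1: C_1 → C_0 maps an edge to its endpoints' difference, ∂[p,q] = q − p. For instance
  ∂bc = c − b.
The resulting 3×3 matrix has rank 2, and its Smith normal form has invariant factors (1,1).

∂_2: C_2 → C_1 maps a triangle to the signed sum of its edges. For instance
  ∂abc = bc − ac + ab.
This gives a 3×1 integer matrix of rank 1; reducing to Smith normal form yields diagonal entries (1).

Now H_k = ker ∂_k / im ∂_{k+1}, so:

  H_0: rank C_0 − rank ∂_1 = 3 − 2 = 1, and the invariant factors of ∂_1 are all 1, so H_0 = Z.
  H_1: rank ker ∂_1 − rank ∂_2 = (3 − 2) − 1 = 0, and the invariant factors of ∂_2 are all 1, so H_1 = 0.
  H_2: rank ker ∂_2 − rank ∂_3 = (1 − 1) − 0 = 0, and there is no ∂_3, so H_2 = 0.

(K is a triangulation of the 2-simplex.)

Hence the Betti numbers are b_0 = 1, b_1 = 0, b_2 = 0.

b_0 = 1, b_1 = 0, b_2 = 0.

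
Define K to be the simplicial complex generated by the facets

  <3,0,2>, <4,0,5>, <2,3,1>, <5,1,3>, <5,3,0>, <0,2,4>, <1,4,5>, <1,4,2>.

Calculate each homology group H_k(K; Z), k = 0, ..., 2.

K has 6 vertices, 12 edges, 8 triangles.
rank ∂_0 = 0, rank ∂_1 = 5 ⇒ b_0 = 6 − 0 − 5 = 1; all invariant factors of ∂_1 are 1 so no torsion. So H_0 = Z.
rank ∂_1 = 5, rank ∂_2 = 7 ⇒ b_1 = 12 − 5 − 7 = 0; all invariant factors of ∂_2 are 1 so no torsion. So H_1 = 0.
rank ∂_2 = 7, rank ∂_3 = 0 ⇒ b_2 = 8 − 7 − 0 = 1. So H_2 = Z.

H_0 ≅ Z,  H_1 = 0,  H_2 ≅ Z.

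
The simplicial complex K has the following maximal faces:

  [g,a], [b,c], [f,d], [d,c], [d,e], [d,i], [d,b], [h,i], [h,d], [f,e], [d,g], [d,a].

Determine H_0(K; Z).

H_0 = Z.

Order the vertices as a < b < c < d < e < f < g < h < i. Listing each simplex with vertices in this order, K has dimension 1 with simplices:

  0-simplices (9): a, b, c, d, e, f, g, h, i
  1-simplices (12): ad, ag, bc, bd, cd, de, df, dg, dh, di, ef, hi

Hence C_0 ≅ Z^9, C_1 ≅ Z^12.

∂_1: C_1 → C_0 maps an edge to its endpoints' difference, ∂[p,q] = q − p. For instance
  ∂di = i − d.
This gives a 9×12 integer matrix of rank 8; reducing to Smith normal form yields diagonal entries (1,1,1,1,1,1,1,1).

Computing H_k = (kernel of ∂_k) / (image of ∂_{k+1}):

  H_0: rank C_0 − rank ∂_1 = 9 − 8 = 1, and the invariant factors of ∂_1 are all 1, so H_0 = Z.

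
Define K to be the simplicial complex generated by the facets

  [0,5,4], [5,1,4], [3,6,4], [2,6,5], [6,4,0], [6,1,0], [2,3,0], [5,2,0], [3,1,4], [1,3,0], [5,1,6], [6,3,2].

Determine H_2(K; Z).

K has 7 vertices, 18 edges, 12 triangles.
rank ∂_2 = 12, rank ∂_3 = 0 ⇒ b_2 = 12 − 12 − 0 = 0. So H_2 ≅ 0.

H_2 ≅ 0.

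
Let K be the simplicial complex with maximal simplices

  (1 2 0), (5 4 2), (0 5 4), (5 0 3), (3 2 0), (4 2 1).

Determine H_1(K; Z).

We work with the vertex ordering 0 < 1 < 2 < 3 < 4 < 5. The simplices of K, each written with vertices in increasing order, are:

  0-simplices (6): [0], [1], [2], [3], [4], [5]
  1-simplices (12): [0,1], [0,2], [0,3], [0,4], [0,5], [1,2], [1,4], [2,3], [2,4], [2,5], [3,5], [4,5]
  2-simplices (6): [0,1,2], [0,2,3], [0,3,5], [0,4,5], [1,2,4], [2,4,5]

giving chain groups C_0 ≅ Z^6, C_1 ≅ Z^12, C_2 ≅ Z^6.

The boundary map ∂_1: C_1 → C_0 is given by ∂[p,q] = [q] − [p].
As a 6×12 matrix over Z this has rank 5, with invariant factors (1,1,1,1,1).

The boundary map ∂_2: C_2 → C_1 sends each 2-simplex [p,q,r] to [q,r] − [p,r] + [p,q]. For instance
  ∂[0,1,2] = [1,2] − [0,2] + [0,1],
  ∂[0,2,3] = [2,3] − [0,3] + [0,2].
As a 12×6 matrix over Z this has rank 6, with invariant factors (1,1,1,1,1,1).

Computing H_k = (kernel of ∂_k) / (image of ∂_{k+1}):

  H_1: rank ker ∂_1 − rank ∂_2 = (12 − 5) − 6 = 1, and the invariant factors of ∂_2 are all 1, so H_1 ≅ Z.

H_1 = Z.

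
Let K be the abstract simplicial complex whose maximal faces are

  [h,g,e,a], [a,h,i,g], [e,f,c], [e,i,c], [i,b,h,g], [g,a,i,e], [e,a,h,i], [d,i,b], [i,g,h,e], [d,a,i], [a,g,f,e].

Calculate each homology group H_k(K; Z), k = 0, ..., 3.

Take the total order a < b < c < d < e < f < g < h < i on the vertex set. Then K (dimension 3) consists of the simplices:

  0-simplices (9): a, b, c, d, e, f, g, h, i
  1-simplices (22): ad, ae, af, ag, ah, ai, bd, bg, bh, bi, ce, cf, ci, di, ef, eg, eh, ei, fg, gh, gi, hi
  2-simplices (20): adi, aef, aeg, aeh, aei, afg, agh, agi, ahi, bdi, bgh, bgi, bhi, cef, cei, efg, egh, egi, ehi, ghi
  3-simplices (7): aefg, aegh, aegi, aehi, aghi, bghi, eghi

so the chain groups are C_0 ≅ Z^9, C_1 ≅ Z^22, C_2 ≅ Z^20, C_3 ≅ Z^7.

∂_1: C_1 → C_0 is given by ∂[p,q] = [q] − [p]. For instance
  ∂cf = f − c.
The resulting 9×22 matrix has rank 8, and its Smith normal form has invariant factors (1,1,1,1,1,1,1,1).

The boundary map ∂_2: C_2 → C_1 sends each 2-simplex [p,q,r] to [q,r] − [p,r] + [p,q]. For instance
  ∂agi = gi − ai + ag,
  ∂cef = ef − cf + ce.
This gives a 22×20 integer matrix of rank 14; reducing to Smith normal form yields diagonal entries (1,1,1,1,1,1,1,1,1,1,1,1,1,1).

∂_3: C_3 → C_2 sends each 3-simplex σ to the alternating sum Σ_i (−1)^i (σ with its i-th vertex removed). For instance
  ∂bghi = ghi − bhi + bgi − bgh,
  ∂aegh = egh − agh + aeh − aeg.
This gives a 20×7 integer matrix of rank 6; reducing to Smith normal form yields diagonal entries (1,1,1,1,1,1).

Now H_k = ker ∂_k / im ∂_{k+1}, so:

  H_0: rank C_0 − rank ∂_1 = 9 − 8 = 1, and the invariant factors of ∂_1 are all 1, so H_0 ≅ Z.
  H_1: rank ker ∂_1 − rank ∂_2 = (22 − 8) − 14 = 0, and the invariant factors of ∂_2 are all 1, so H_1 ≅ 0.
  H_2: rank ker ∂_2 − rank ∂_3 = (20 − 14) − 6 = 0, and the invariant factors of ∂_3 are all 1, so H_2 ≅ 0.
  H_3: rank ker ∂_3 − rank ∂_4 = (7 − 6) − 0 = 1, and there is no ∂_4, so H_3 ≅ Z.

As a check, the Euler characteristic is 9 − 22 + 20 − 7 = 0, which agrees with 1 − 0 + 0 − 1 = 0.

H_0 = Z,  H_1 = 0,  H_2 = 0,  H_3 = Z.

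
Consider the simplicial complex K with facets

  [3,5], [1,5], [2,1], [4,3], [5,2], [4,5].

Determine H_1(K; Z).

We work with the vertex ordering 1 < 2 < 3 < 4 < 5. The simplices of K, each written with vertices in increasing order, are:

  0-simplices (5): [1], [2], [3], [4], [5]
  1-simplices (6): [1,2], [1,5], [2,5], [3,4], [3,5], [4,5]

Hence C_0 ≅ Z^5, C_1 ≅ Z^6.

Boundary ∂_1: C_1 → C_0 maps an edge to its endpoints' difference, ∂[p,q] = q − p. For instance
  ∂[2,5] = [5] − [2].
The 5×6 boundary matrix has rank 4 and Smith normal form diag(1,1,1,1).

Computing H_k = (kernel of ∂_k) / (image of ∂_{k+1}):

  H_1: rank ker ∂_1 − rank ∂_2 = (6 − 4) − 0 = 2, and there is no ∂_2, so H_1 ≅ Z^2.

H_1 ≅ Z^2.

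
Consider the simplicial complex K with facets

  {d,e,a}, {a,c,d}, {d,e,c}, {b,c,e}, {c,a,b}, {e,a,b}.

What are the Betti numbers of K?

K has 5 vertices, 9 edges, 6 triangles.
rank ∂_0 = 0, rank ∂_1 = 4 ⇒ b_0 = 5 − 0 − 4 = 1; all invariant factors of ∂_1 are 1 so no torsion. So H_0 ≅ Z.
rank ∂_1 = 4, rank ∂_2 = 5 ⇒ b_1 = 9 − 4 − 5 = 0; all invariant factors of ∂_2 are 1 so no torsion. So H_1 ≅ 0.
rank ∂_2 = 5, rank ∂_3 = 0 ⇒ b_2 = 6 − 5 − 0 = 1. So H_2 ≅ Z.

b_0 = 1, b_1 = 0, b_2 = 1.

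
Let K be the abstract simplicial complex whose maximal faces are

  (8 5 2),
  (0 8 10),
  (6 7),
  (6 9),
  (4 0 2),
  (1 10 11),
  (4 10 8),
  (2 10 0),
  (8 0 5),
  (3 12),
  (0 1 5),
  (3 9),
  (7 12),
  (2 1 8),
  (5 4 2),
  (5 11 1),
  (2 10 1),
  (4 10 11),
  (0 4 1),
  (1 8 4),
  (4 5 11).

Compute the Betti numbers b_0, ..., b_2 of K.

We work with the vertex ordering 0 < 1 < 2 < 3 < 4 < 5 < 6 < 7 < 8 < 9 < 10 < 11 < 12. The simplices of K, each written with vertices in increasing order, are:

  0-simplices (13): [0], [1], [2], [3], [4], [5], [6], [7], [8], [9], [10], [11], [12]
  1-simplices (29): (29 of them)
  2-simplices (16): [0,1,4], [0,1,5], [0,2,4], [0,2,10], [0,5,8], [0,8,10], [1,2,8], [1,2,10], [1,4,8], [1,5,11], [1,10,11], [2,4,5], [2,5,8], [4,5,11], [4,8,10], [4,10,11]

giving chain groups C_0 ≅ Z^13, C_1 ≅ Z^29, C_2 ≅ Z^16.

The boundary map ∂_1: C_1 → C_0 sends each edge [p,q] (with p < q) to q − p. For instance
  ∂[0,1] = [1] − [0].
This gives a 13×29 integer matrix of rank 11; reducing to Smith normal form yields diagonal entries (1,1,1,1,1,1,1,1,1,1,1).

The boundary map ∂_2: C_2 → C_1 acts by ∂[p,q,r] = [q,r] − [p,r] + [p,q]. For instance
  ∂[2,4,5] = [4,5] − [2,5] + [2,4],
  ∂[0,2,10] = [2,10] − [0,10] + [0,2].
As a 29×16 matrix over Z this has rank 15, with invariant factors (1,1,1,1,1,1,1,1,1,1,1,1,1,1,1).

Now H_k = ker ∂_k / im ∂_{k+1}, so:

  H_0: rank C_0 − rank ∂_1 = 13 − 11 = 2, and the invariant factors of ∂_1 are all 1, so H_0 = Z^2.
  H_1: rank ker ∂_1 − rank ∂_2 = (29 − 11) − 15 = 3, and the invariant factors of ∂_2 are all 1, so H_1 = Z^3.
  H_2: rank ker ∂_2 − rank ∂_3 = (16 − 15) − 0 = 1, and there is no ∂_3, so H_2 = Z.

Hence the Betti numbers are b_0 = 2, b_1 = 3, b_2 = 1.

b_0 = 2, b_1 = 3, b_2 = 1.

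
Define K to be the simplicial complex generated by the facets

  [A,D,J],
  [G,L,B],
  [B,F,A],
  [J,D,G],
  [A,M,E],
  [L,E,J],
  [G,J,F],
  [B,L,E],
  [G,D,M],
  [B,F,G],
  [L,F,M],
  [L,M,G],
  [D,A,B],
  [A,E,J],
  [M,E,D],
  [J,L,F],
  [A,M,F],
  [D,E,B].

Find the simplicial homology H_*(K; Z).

H_0 = Z,  H_1 = Z × Z/2,  H_2 = 0.

Fix the vertex order A < B < D < E < F < G < J < L < M and write every simplex with vertices in increasing order. Then dim K = 2 and the simplices of K are:

  0-simplices (9): A, B, D, E, F, G, J, L, M
  1-simplices (27): AB, AD, AE, AF, AJ, AM, BD, BE, BF, BG, BL, DE, DG, DJ, DM, EJ, EL, EM, FG, FJ, FL, FM, GJ, GL, GM, JL, LM
  2-simplices (18): ABD, ABF, ADJ, AEJ, AEM, AFM, BDE, BEL, BFG, BGL, DEM, DGJ, DGM, EJL, FGJ, FJL, FLM, GLM

giving chain groups C_0 ≅ Z^9, C_1 ≅ Z^27, C_2 ≅ Z^18.

The boundary map ∂_1: C_1 → C_0 is given by ∂[p,q] = [q] − [p].
This gives a 9×27 integer matrix of rank 8; reducing to Smith normal form yields diagonal entries (1,1,1,1,1,1,1,1).

Boundary ∂_2: C_2 → C_1 maps a triangle to the signed sum of its edges. For instance
  ∂BDE = DE − BE + BD,
  ∂GLM = LM − GM + GL.
As a 27×18 matrix over Z this has rank 18, with invariant factors (1,1,1,1,1,1,1,1,1,1,1,1,1,1,1,1,1,2).

Reading off H_k = ker ∂_k / im ∂_{k+1}:

  H_0: rank C_0 − rank ∂_1 = 9 − 8 = 1, and the invariant factors of ∂_1 are all 1, so H_0 = Z.
  H_1: rank ker ∂_1 − rank ∂_2 = (27 − 8) − 18 = 1, and ∂_2 has invariant factor 2 > 1, so H_1 = Z × Z/2.
  H_2: rank ker ∂_2 − rank ∂_3 = (18 − 18) − 0 = 0, and there is no ∂_3, so H_2 = 0.

As a check, the Euler characteristic is 9 − 27 + 18 = 0, which agrees with 1 − 1 + 0 = 0.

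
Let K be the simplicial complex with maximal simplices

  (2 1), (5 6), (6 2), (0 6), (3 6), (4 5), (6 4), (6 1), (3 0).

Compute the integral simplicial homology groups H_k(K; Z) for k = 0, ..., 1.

H_0 = Z,  H_1 = Z^3.

Fix the vertex order 0 < 1 < 2 < 3 < 4 < 5 < 6 and write every simplex with vertices in increasing order. Then dim K = 1 and the simplices of K are:

  0-simplices (7): [0], [1], [2], [3], [4], [5], [6]
  1-simplices (9): [0,3], [0,6], [1,2], [1,6], [2,6], [3,6], [4,5], [4,6], [5,6]

so the chain groups are C_0 ≅ Z^7, C_1 ≅ Z^9.

Boundary ∂_1: C_1 → C_0 sends each edge [p,q] (with p < q) to q − p.
The resulting 7×9 matrix has rank 6, and its Smith normal form has invariant factors (1,1,1,1,1,1).

Reading off H_k = ker ∂_k / im ∂_{k+1}:

  H_0: rank C_0 − rank ∂_1 = 7 − 6 = 1, and the invariant factors of ∂_1 are all 1, so H_0 ≅ Z.
  H_1: rank ker ∂_1 − rank ∂_2 = (9 − 6) − 0 = 3, and there is no ∂_2, so H_1 ≅ Z^3.

As a check, the Euler characteristic is 7 − 9 = -2, which agrees with 1 − 3 = -2.
(K is a triangulation of a wedge of 3 circles.)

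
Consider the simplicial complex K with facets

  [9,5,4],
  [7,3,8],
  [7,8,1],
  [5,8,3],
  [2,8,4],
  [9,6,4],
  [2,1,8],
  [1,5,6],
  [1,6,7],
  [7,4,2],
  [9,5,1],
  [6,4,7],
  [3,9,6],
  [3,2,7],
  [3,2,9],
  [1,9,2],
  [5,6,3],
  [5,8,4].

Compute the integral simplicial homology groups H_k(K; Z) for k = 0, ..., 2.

H_0 ≅ Z,  H_1 ≅ Z ⊕ Z/2Z,  H_2 = 0.

Take the total order 1 < 2 < 3 < 4 < 5 < 6 < 7 < 8 < 9 on the vertex set. Then K (dimension 2) consists of the simplices:

  0-simplices (9): [1], [2], [3], [4], [5], [6], [7], [8], [9]
  1-simplices (27): (27 of them)
  2-simplices (18): [1,2,8], [1,2,9], [1,5,6], [1,5,9], [1,6,7], [1,7,8], [2,3,7], [2,3,9], [2,4,7], [2,4,8], [3,5,6], [3,5,8], [3,6,9], [3,7,8], [4,5,8], [4,5,9], [4,6,7], [4,6,9]

so the chain groups are C_0 ≅ Z^9, C_1 ≅ Z^27, C_2 ≅ Z^18.

∂_1: C_1 → C_0 is given by ∂[p,q] = [q] − [p]. For instance
  ∂[3,9] = [9] − [3].
As a 9×27 matrix over Z this has rank 8, with invariant factors (1,1,1,1,1,1,1,1).

∂_2: C_2 → C_1 maps a triangle to the signed sum of its edges. For instance
  ∂[2,4,8] = [4,8] − [2,8] + [2,4],
  ∂[1,6,7] = [6,7] − [1,7] + [1,6].
The resulting 27×18 matrix has rank 18, and its Smith normal form has invariant factors (1,1,1,1,1,1,1,1,1,1,1,1,1,1,1,1,1,2).

Computing H_k = (kernel of ∂_k) / (image of ∂_{k+1}):

  H_0: rank C_0 − rank ∂_1 = 9 − 8 = 1, and the invariant factors of ∂_1 are all 1, so H_0 = Z.
  H_1: rank ker ∂_1 − rank ∂_2 = (27 − 8) − 18 = 1, and ∂_2 has invariant factor 2 > 1, so H_1 = Z ⊕ Z/2Z.
  H_2: rank ker ∂_2 − rank ∂_3 = (18 − 18) − 0 = 0, and there is no ∂_3, so H_2 = 0.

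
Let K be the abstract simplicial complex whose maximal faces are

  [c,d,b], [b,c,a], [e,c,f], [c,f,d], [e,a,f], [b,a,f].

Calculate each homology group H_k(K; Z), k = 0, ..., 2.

K has 6 vertices, 12 edges, 6 triangles.
rank ∂_0 = 0, rank ∂_1 = 5 ⇒ b_0 = 6 − 0 − 5 = 1; all invariant factors of ∂_1 are 1 so no torsion. So H_0 ≅ Z.
rank ∂_1 = 5, rank ∂_2 = 6 ⇒ b_1 = 12 − 5 − 6 = 1; all invariant factors of ∂_2 are 1 so no torsion. So H_1 ≅ Z.
rank ∂_2 = 6, rank ∂_3 = 0 ⇒ b_2 = 6 − 6 − 0 = 0. So H_2 ≅ 0.

H_0 = Z,  H_1 = Z,  H_2 = 0.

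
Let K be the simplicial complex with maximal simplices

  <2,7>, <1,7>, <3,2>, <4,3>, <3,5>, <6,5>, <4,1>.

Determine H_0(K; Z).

Order the vertices as 1 < 2 < 3 < 4 < 5 < 6 < 7. Listing each simplex with vertices in this order, K has dimension 1 with simplices:

  0-simplices (7): [1], [2], [3], [4], [5], [6], [7]
  1-simplices (7): [1,4], [1,7], [2,3], [2,7], [3,4], [3,5], [5,6]

so the chain groups are C_0 ≅ Z^7, C_1 ≅ Z^7.

∂_1: C_1 → C_0 sends each edge [p,q] (with p < q) to q − p.
The resulting 7×7 matrix has rank 6, and its Smith normal form has invariant factors (1,1,1,1,1,1).

From H_k ≅ ker(∂_k) / im(∂_{k+1}) we obtain:

  H_0: rank C_0 − rank ∂_1 = 7 − 6 = 1, and the invariant factors of ∂_1 are all 1, so H_0 ≅ Z.

H_0 ≅ Z.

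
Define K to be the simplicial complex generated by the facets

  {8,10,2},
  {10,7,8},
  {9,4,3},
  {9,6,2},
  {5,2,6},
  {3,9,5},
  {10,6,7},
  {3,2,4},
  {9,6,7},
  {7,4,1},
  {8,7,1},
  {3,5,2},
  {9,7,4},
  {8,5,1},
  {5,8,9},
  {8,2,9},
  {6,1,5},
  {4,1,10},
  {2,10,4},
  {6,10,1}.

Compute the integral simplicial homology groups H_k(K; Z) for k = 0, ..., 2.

Order the vertices as 1 < 2 < 3 < 4 < 5 < 6 < 7 < 8 < 9 < 10. Listing each simplex with vertices in this order, K has dimension 2 with simplices:

  0-simplices (10): [1], [2], [3], [4], [5], [6], [7], [8], [9], [10]
  1-simplices (30): (30 of them)
  2-simplices (20): (20 of them)

Hence C_0 ≅ Z^10, C_1 ≅ Z^30, C_2 ≅ Z^20.

∂_1: C_1 → C_0 maps an edge to its endpoints' difference, ∂[p,q] = q − p. For instance
  ∂[7,9] = [9] − [7].
This gives a 10×30 integer matrix of rank 9; reducing to Smith normal form yields diagonal entries (1,1,1,1,1,1,1,1,1).

∂_2: C_2 → C_1 acts by ∂[p,q,r] = [q,r] − [p,r] + [p,q]. For instance
  ∂[1,5,6] = [5,6] − [1,6] + [1,5],
  ∂[1,4,10] = [4,10] − [1,10] + [1,4].
As a 30×20 matrix over Z this has rank 20, with invariant factors (1,1,1,1,1,1,1,1,1,1,1,1,1,1,1,1,1,1,1,2).

Now H_k = ker ∂_k / im ∂_{k+1}, so:

  H_0: rank C_0 − rank ∂_1 = 10 − 9 = 1, and the invariant factors of ∂_1 are all 1, so H_0 = Z.
  H_1: rank ker ∂_1 − rank ∂_2 = (30 − 9) − 20 = 1, and ∂_2 has invariant factor 2 > 1, so H_1 = Z ⊕ Z/2Z.
  H_2: rank ker ∂_2 − rank ∂_3 = (20 − 20) − 0 = 0, and there is no ∂_3, so H_2 = 0.

(K is a triangulation of the Klein bottle.)

H_0 = Z,  H_1 = Z ⊕ Z/2Z,  H_2 = 0.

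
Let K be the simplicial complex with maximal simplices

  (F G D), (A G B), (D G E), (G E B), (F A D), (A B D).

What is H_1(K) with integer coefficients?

H_1 = Z.

Fix the vertex order A < B < D < E < F < G and write every simplex with vertices in increasing order. Then dim K = 2 and the simplices of K are:

  0-simplices (6): A, B, D, E, F, G
  1-simplices (12): AB, AD, AF, AG, BD, BE, BG, DE, DF, DG, EG, FG
  2-simplices (6): ABD, ABG, ADF, BEG, DEG, DFG

giving chain groups C_0 ≅ Z^6, C_1 ≅ Z^12, C_2 ≅ Z^6.

∂_1: C_1 → C_0 maps an edge to its endpoints' difference, ∂[p,q] = q − p.
The 6×12 boundary matrix has rank 5 and Smith normal form diag(1,1,1,1,1).

The boundary map ∂_2: C_2 → C_1 maps a triangle to the signed sum of its edges. For instance
  ∂ADF = DF − AF + AD,
  ∂BEG = EG − BG + BE.
As a 12×6 matrix over Z this has rank 6, with invariant factors (1,1,1,1,1,1).

Now H_k = ker ∂_k / im ∂_{k+1}, so:

  H_1: rank ker ∂_1 − rank ∂_2 = (12 − 5) − 6 = 1, and the invariant factors of ∂_2 are all 1, so H_1 ≅ Z.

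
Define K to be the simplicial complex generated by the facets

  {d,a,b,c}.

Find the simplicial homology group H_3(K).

K has 4 vertices, 6 edges, 4 triangles, 1 3-simplex.
rank ∂_3 = 1, rank ∂_4 = 0 ⇒ b_3 = 1 − 1 − 0 = 0. So H_3 = 0.

H_3 ≅ 0.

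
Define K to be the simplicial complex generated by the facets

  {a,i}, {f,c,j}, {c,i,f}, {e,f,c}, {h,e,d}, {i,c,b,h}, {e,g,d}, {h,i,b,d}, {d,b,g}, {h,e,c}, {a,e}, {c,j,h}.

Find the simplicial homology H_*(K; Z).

K has 10 vertices, 23 edges, 15 triangles, 2 3-simplices.
rank ∂_0 = 0, rank ∂_1 = 9 ⇒ b_0 = 10 − 0 − 9 = 1; all invariant factors of ∂_1 are 1 so no torsion. So H_0 = Z.
rank ∂_1 = 9, rank ∂_2 = 13 ⇒ b_1 = 23 − 9 − 13 = 1; all invariant factors of ∂_2 are 1 so no torsion. So H_1 = Z.
rank ∂_2 = 13, rank ∂_3 = 2 ⇒ b_2 = 15 − 13 − 2 = 0; all invariant factors of ∂_3 are 1 so no torsion. So H_2 = 0.
rank ∂_3 = 2, rank ∂_4 = 0 ⇒ b_3 = 2 − 2 − 0 = 0. So H_3 = 0.

H_0 = Z,  H_1 = Z,  H_2 = 0,  H_3 = 0.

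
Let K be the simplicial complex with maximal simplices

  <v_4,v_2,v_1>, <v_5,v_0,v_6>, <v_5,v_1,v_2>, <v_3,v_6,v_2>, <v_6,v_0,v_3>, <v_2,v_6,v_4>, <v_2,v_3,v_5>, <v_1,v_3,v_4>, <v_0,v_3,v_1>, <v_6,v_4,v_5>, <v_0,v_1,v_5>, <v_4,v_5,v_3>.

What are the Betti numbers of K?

We work with the vertex ordering v_0 < v_1 < v_2 < v_3 < v_4 < v_5 < v_6. The simplices of K, each written with vertices in increasing order, are:

  0-simplices (7): [v_0], [v_1], [v_2], [v_3], [v_4], [v_5], [v_6]
  1-simplices (18): (18 of them)
  2-simplices (12): (12 of them)

Hence C_0 ≅ Z^7, C_1 ≅ Z^18, C_2 ≅ Z^12.

Boundary ∂_1: C_1 → C_0 maps an edge to its endpoints' difference, ∂[p,q] = q − p. For instance
  ∂[v_4,v_6] = [v_6] − [v_4].
The resulting 7×18 matrix has rank 6, and its Smith normal form has invariant factors (1,1,1,1,1,1).

∂_2: C_2 → C_1 sends each 2-simplex [p,q,r] to [q,r] − [p,r] + [p,q]. For instance
  ∂[v_4,v_5,v_6] = [v_5,v_6] − [v_4,v_6] + [v_4,v_5],
  ∂[v_0,v_5,v_6] = [v_5,v_6] − [v_0,v_6] + [v_0,v_5].
As a 18×12 matrix over Z this has rank 12, with invariant factors (1,1,1,1,1,1,1,1,1,1,1,2).

Computing H_k = (kernel of ∂_k) / (image of ∂_{k+1}):

  H_0: rank C_0 − rank ∂_1 = 7 − 6 = 1, and the invariant factors of ∂_1 are all 1, so H_0 ≅ Z.
  H_1: rank ker ∂_1 − rank ∂_2 = (18 − 6) − 12 = 0, and ∂_2 has invariant factor 2 > 1, so H_1 ≅ Z_2.
  H_2: rank ker ∂_2 − rank ∂_3 = (12 − 12) − 0 = 0, and there is no ∂_3, so H_2 ≅ 0.

As a check, the Euler characteristic is 7 − 18 + 12 = 1, which agrees with 1 − 0 + 0 = 1.
(K is a triangulation of the real projective plane RP^2.)

Hence the Betti numbers are b_0 = 1, b_1 = 0, b_2 = 0.

b_0 = 1, b_1 = 0, b_2 = 0.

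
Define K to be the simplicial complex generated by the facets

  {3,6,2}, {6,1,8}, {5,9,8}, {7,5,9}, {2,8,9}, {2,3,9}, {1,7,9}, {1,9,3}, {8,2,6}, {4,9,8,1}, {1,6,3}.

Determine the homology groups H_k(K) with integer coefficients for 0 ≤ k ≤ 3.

H_0 ≅ Z,  H_1 = 0,  H_2 ≅ Z,  H_3 = 0.

Order the vertices as 1 < 2 < 3 < 4 < 5 < 6 < 7 < 8 < 9. Listing each simplex with vertices in this order, K has dimension 3 with simplices:

  0-simplices (9): [1], [2], [3], [4], [5], [6], [7], [8], [9]
  1-simplices (20): [1,3], [1,4], [1,6], [1,7], [1,8], [1,9], [2,3], [2,6], [2,8], [2,9], [3,6], [3,9], [4,8], [4,9], [5,7], [5,8], [5,9], [6,8], [7,9], [8,9]
  2-simplices (14): [1,3,6], [1,3,9], [1,4,8], [1,4,9], [1,6,8], [1,7,9], [1,8,9], [2,3,6], [2,3,9], [2,6,8], [2,8,9], [4,8,9], [5,7,9], [5,8,9]
  3-simplices (1): [1,4,8,9]

Hence C_0 ≅ Z^9, C_1 ≅ Z^20, C_2 ≅ Z^14, C_3 ≅ Z^1.

The boundary map ∂_1: C_1 → C_0 sends each edge [p,q] (with p < q) to q − p.
As a 9×20 matrix over Z this has rank 8, with invariant factors (1,1,1,1,1,1,1,1).

∂_2: C_2 → C_1 acts by ∂[p,q,r] = [q,r] − [p,r] + [p,q]. For instance
  ∂[1,8,9] = [8,9] − [1,9] + [1,8],
  ∂[1,4,8] = [4,8] − [1,8] + [1,4].
The 20×14 boundary matrix has rank 12 and Smith normal form diag(1,1,1,1,1,1,1,1,1,1,1,1).

Boundary ∂_3: C_3 → C_2 sends each 3-simplex σ to the alternating sum Σ_i (−1)^i (σ with its i-th vertex removed). For instance
  ∂[1,4,8,9] = [4,8,9] − [1,8,9] + [1,4,9] − [1,4,8].
The resulting 14×1 matrix has rank 1, and its Smith normal form has invariant factors (1).

From H_k ≅ ker(∂_k) / im(∂_{k+1}) we obtain:

  H_0: rank C_0 − rank ∂_1 = 9 − 8 = 1, and the invariant factors of ∂_1 are all 1, so H_0 ≅ Z.
  H_1: rank ker ∂_1 − rank ∂_2 = (20 − 8) − 12 = 0, and the invariant factors of ∂_2 are all 1, so H_1 ≅ 0.
  H_2: rank ker ∂_2 − rank ∂_3 = (14 − 12) − 1 = 1, and the invariant factors of ∂_3 are all 1, so H_2 ≅ Z.
  H_3: rank ker ∂_3 − rank ∂_4 = (1 − 1) − 0 = 0, and there is no ∂_4, so H_3 ≅ 0.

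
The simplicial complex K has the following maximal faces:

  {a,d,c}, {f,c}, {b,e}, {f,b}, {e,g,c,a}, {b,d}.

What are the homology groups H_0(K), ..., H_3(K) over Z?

H_0 = Z,  H_1 = Z^2,  H_2 = 0,  H_3 = 0.

We work with the vertex ordering a < b < c < d < e < f < g. The simplices of K, each written with vertices in increasing order, are:

  0-simplices (7): a, b, c, d, e, f, g
  1-simplices (12): ac, ad, ae, ag, bd, be, bf, cd, ce, cf, cg, eg
  2-simplices (5): acd, ace, acg, aeg, ceg
  3-simplices (1): aceg

Hence C_0 ≅ Z^7, C_1 ≅ Z^12, C_2 ≅ Z^5, C_3 ≅ Z^1.

Boundary ∂_1: C_1 → C_0 is given by ∂[p,q] = [q] − [p].
The 7×12 boundary matrix has rank 6 and Smith normal form diag(1,1,1,1,1,1).

Boundary ∂_2: C_2 → C_1 maps a triangle to the signed sum of its edges. For instance
  ∂aeg = eg − ag + ae,
  ∂ceg = eg − cg + ce.
The 12×5 boundary matrix has rank 4 and Smith normal form diag(1,1,1,1).

The boundary map ∂_3: C_3 → C_2 sends each 3-simplex σ to the alternating sum Σ_i (−1)^i (σ with its i-th vertex removed). For instance
  ∂aceg = ceg − aeg + acg − ace.
The resulting 5×1 matrix has rank 1, and its Smith normal form has invariant factors (1).

Reading off H_k = ker ∂_k / im ∂_{k+1}:

  H_0: rank C_0 − rank ∂_1 = 7 − 6 = 1, and the invariant factors of ∂_1 are all 1, so H_0 = Z.
  H_1: rank ker ∂_1 − rank ∂_2 = (12 − 6) − 4 = 2, and the invariant factors of ∂_2 are all 1, so H_1 = Z^2.
  H_2: rank ker ∂_2 − rank ∂_3 = (5 − 4) − 1 = 0, and the invariant factors of ∂_3 are all 1, so H_2 = 0.
  H_3: rank ker ∂_3 − rank ∂_4 = (1 − 1) − 0 = 0, and there is no ∂_4, so H_3 = 0.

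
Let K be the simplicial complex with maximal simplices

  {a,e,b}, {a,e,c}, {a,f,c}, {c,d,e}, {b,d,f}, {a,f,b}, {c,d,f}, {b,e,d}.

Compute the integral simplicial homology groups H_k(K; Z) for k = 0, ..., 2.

K has 6 vertices, 12 edges, 8 triangles.
rank ∂_0 = 0, rank ∂_1 = 5 ⇒ b_0 = 6 − 0 − 5 = 1; all invariant factors of ∂_1 are 1 so no torsion. So H_0 = Z.
rank ∂_1 = 5, rank ∂_2 = 7 ⇒ b_1 = 12 − 5 − 7 = 0; all invariant factors of ∂_2 are 1 so no torsion. So H_1 = 0.
rank ∂_2 = 7, rank ∂_3 = 0 ⇒ b_2 = 8 − 7 − 0 = 1. So H_2 = Z.

H_0 = Z,  H_1 = 0,  H_2 = Z.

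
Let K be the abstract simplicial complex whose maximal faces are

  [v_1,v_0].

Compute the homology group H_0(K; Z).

H_0 = Z.

Take the total order v_0 < v_1 on the vertex set. Then K (dimension 1) consists of the simplices:

  0-simplices (2): [v_0], [v_1]
  1-simplices (1): [v_0,v_1]

so the chain groups are C_0 ≅ Z^2, C_1 ≅ Z^1.

The boundary map ∂_1: C_1 → C_0 is given by ∂[p,q] = [q] − [p]. For instance
  ∂[v_0,v_1] = [v_1] − [v_0].
As a 2×1 matrix over Z this has rank 1, with invariant factors (1).

Reading off H_k = ker ∂_k / im ∂_{k+1}:

  H_0: rank C_0 − rank ∂_1 = 2 − 1 = 1, and the invariant factors of ∂_1 are all 1, so H_0 = Z.

(K is a triangulation of the 1-simplex.)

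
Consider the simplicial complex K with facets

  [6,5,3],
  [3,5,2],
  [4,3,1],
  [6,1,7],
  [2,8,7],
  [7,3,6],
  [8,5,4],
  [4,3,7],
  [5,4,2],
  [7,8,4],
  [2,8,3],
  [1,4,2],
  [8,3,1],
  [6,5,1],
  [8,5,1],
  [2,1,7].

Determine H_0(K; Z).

Fix the vertex order 1 < 2 < 3 < 4 < 5 < 6 < 7 < 8 and write every simplex with vertices in increasing order. Then dim K = 2 and the simplices of K are:

  0-simplices (8): [1], [2], [3], [4], [5], [6], [7], [8]
  1-simplices (24): (24 of them)
  2-simplices (16): [1,2,4], [1,2,7], [1,3,4], [1,3,8], [1,5,6], [1,5,8], [1,6,7], [2,3,5], [2,3,8], [2,4,5], [2,7,8], [3,4,7], [3,5,6], [3,6,7], [4,5,8], [4,7,8]

so the chain groups are C_0 ≅ Z^8, C_1 ≅ Z^24, C_2 ≅ Z^16.

The boundary map ∂_1: C_1 → C_0 sends each edge [p,q] (with p < q) to q − p.
As a 8×24 matrix over Z this has rank 7, with invariant factors (1,1,1,1,1,1,1).

∂_2: C_2 → C_1 maps a triangle to the signed sum of its edges. For instance
  ∂[2,3,5] = [3,5] − [2,5] + [2,3],
  ∂[3,4,7] = [4,7] − [3,7] + [3,4].
This gives a 24×16 integer matrix of rank 15; reducing to Smith normal form yields diagonal entries (1,1,1,1,1,1,1,1,1,1,1,1,1,1,1).

Reading off H_k = ker ∂_k / im ∂_{k+1}:

  H_0: rank C_0 − rank ∂_1 = 8 − 7 = 1, and the invariant factors of ∂_1 are all 1, so H_0 ≅ Z.

H_0 = Z.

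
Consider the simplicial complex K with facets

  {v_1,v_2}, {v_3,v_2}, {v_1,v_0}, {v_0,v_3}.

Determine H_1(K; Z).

H_1 = Z.

Fix the vertex order v_0 < v_1 < v_2 < v_3 and write every simplex with vertices in increasing order. Then dim K = 1 and the simplices of K are:

  0-simplices (4): [v_0], [v_1], [v_2], [v_3]
  1-simplices (4): [v_0,v_1], [v_0,v_3], [v_1,v_2], [v_2,v_3]

so the chain groups are C_0 ≅ Z^4, C_1 ≅ Z^4.

The boundary map ∂_1: C_1 → C_0 sends each edge [p,q] (with p < q) to q − p.
The 4×4 boundary matrix has rank 3 and Smith normal form diag(1,1,1).

From H_k ≅ ker(∂_k) / im(∂_{k+1}) we obtain:

  H_1: rank ker ∂_1 − rank ∂_2 = (4 − 3) − 0 = 1, and there is no ∂_2, so H_1 ≅ Z.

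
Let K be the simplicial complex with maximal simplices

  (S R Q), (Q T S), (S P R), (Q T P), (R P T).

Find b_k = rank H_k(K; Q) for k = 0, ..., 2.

We work with the vertex ordering P < Q < R < S < T. The simplices of K, each written with vertices in increasing order, are:

  0-simplices (5): P, Q, R, S, T
  1-simplices (10): PQ, PR, PS, PT, QR, QS, QT, RS, RT, ST
  2-simplices (5): PQT, PRS, PRT, QRS, QST

so the chain groups are C_0 ≅ Z^5, C_1 ≅ Z^10, C_2 ≅ Z^5.

Boundary ∂_1: C_1 → C_0 sends each edge [p,q] (with p < q) to q − p.
As a 5×10 matrix over Z this has rank 4, with invariant factors (1,1,1,1).

∂_2: C_2 → C_1 sends each 2-simplex [p,q,r] to [q,r] − [p,r] + [p,q]. For instance
  ∂PRT = RT − PT + PR,
  ∂QST = ST − QT + QS.
The resulting 10×5 matrix has rank 5, and its Smith normal form has invariant factors (1,1,1,1,1).

Reading off H_k = ker ∂_k / im ∂_{k+1}:

  H_0: rank C_0 − rank ∂_1 = 5 − 4 = 1, and the invariant factors of ∂_1 are all 1, so H_0 = Z.
  H_1: rank ker ∂_1 − rank ∂_2 = (10 − 4) − 5 = 1, and the invariant factors of ∂_2 are all 1, so H_1 = Z.
  H_2: rank ker ∂_2 − rank ∂_3 = (5 − 5) − 0 = 0, and there is no ∂_3, so H_2 = 0.

(K is a triangulation of the Möbius band.)

Hence the Betti numbers are b_0 = 1, b_1 = 1, b_2 = 0.

b_0 = 1, b_1 = 1, b_2 = 0.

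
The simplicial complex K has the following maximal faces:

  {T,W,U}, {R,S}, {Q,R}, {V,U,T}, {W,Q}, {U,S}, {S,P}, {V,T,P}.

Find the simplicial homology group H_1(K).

H_1 = Z^2.

We work with the vertex ordering P < Q < R < S < T < U < V < W. The simplices of K, each written with vertices in increasing order, are:

  0-simplices (8): P, Q, R, S, T, U, V, W
  1-simplices (12): PS, PT, PV, QR, QW, RS, SU, TU, TV, TW, UV, UW
  2-simplices (3): PTV, TUV, TUW

giving chain groups C_0 ≅ Z^8, C_1 ≅ Z^12, C_2 ≅ Z^3.

Boundary ∂_1: C_1 → C_0 sends each edge [p,q] (with p < q) to q − p. For instance
  ∂QR = R − Q.
The 8×12 boundary matrix has rank 7 and Smith normal form diag(1,1,1,1,1,1,1).

The boundary map ∂_2: C_2 → C_1 acts by ∂[p,q,r] = [q,r] − [p,r] + [p,q]. For instance
  ∂TUW = UW − TW + TU,
  ∂PTV = TV − PV + PT.
This gives a 12×3 integer matrix of rank 3; reducing to Smith normal form yields diagonal entries (1,1,1).

Computing H_k = (kernel of ∂_k) / (image of ∂_{k+1}):

  H_1: rank ker ∂_1 − rank ∂_2 = (12 − 7) − 3 = 2, and the invariant factors of ∂_2 are all 1, so H_1 ≅ Z^2.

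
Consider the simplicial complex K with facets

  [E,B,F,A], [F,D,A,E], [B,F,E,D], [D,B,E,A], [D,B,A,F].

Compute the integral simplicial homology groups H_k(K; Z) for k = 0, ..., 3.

H_0 ≅ Z,  H_1 = 0,  H_2 = 0,  H_3 ≅ Z.

K has 5 vertices, 10 edges, 10 triangles, 5 3-simplices.
rank ∂_0 = 0, rank ∂_1 = 4 ⇒ b_0 = 5 − 0 − 4 = 1; all invariant factors of ∂_1 are 1 so no torsion. So H_0 ≅ Z.
rank ∂_1 = 4, rank ∂_2 = 6 ⇒ b_1 = 10 − 4 − 6 = 0; all invariant factors of ∂_2 are 1 so no torsion. So H_1 ≅ 0.
rank ∂_2 = 6, rank ∂_3 = 4 ⇒ b_2 = 10 − 6 − 4 = 0; all invariant factors of ∂_3 are 1 so no torsion. So H_2 ≅ 0.
rank ∂_3 = 4, rank ∂_4 = 0 ⇒ b_3 = 5 − 4 − 0 = 1. So H_3 ≅ Z.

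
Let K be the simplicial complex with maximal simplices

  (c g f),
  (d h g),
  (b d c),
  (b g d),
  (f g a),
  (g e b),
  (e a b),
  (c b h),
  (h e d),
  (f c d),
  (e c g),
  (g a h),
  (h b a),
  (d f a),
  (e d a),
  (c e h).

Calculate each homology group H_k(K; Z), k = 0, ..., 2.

H_0 ≅ Z,  H_1 ≅ Z^2,  H_2 ≅ Z.

Take the total order a < b < c < d < e < f < g < h on the vertex set. Then K (dimension 2) consists of the simplices:

  0-simplices (8): a, b, c, d, e, f, g, h
  1-simplices (24): ab, ad, ae, af, ag, ah, bc, bd, be, bg, bh, cd, ce, cf, cg, ch, de, df, dg, dh, eg, eh, fg, gh
  2-simplices (16): abe, abh, ade, adf, afg, agh, bcd, bch, bdg, beg, cdf, ceg, ceh, cfg, deh, dgh

Hence C_0 ≅ Z^8, C_1 ≅ Z^24, C_2 ≅ Z^16.

∂_1: C_1 → C_0 maps an edge to its endpoints' difference, ∂[p,q] = q − p. For instance
  ∂ce = e − c.
The resulting 8×24 matrix has rank 7, and its Smith normal form has invariant factors (1,1,1,1,1,1,1).

Boundary ∂_2: C_2 → C_1 maps a triangle to the signed sum of its edges. For instance
  ∂bch = ch − bh + bc,
  ∂bcd = cd − bd + bc.
This gives a 24×16 integer matrix of rank 15; reducing to Smith normal form yields diagonal entries (1,1,1,1,1,1,1,1,1,1,1,1,1,1,1).

Reading off H_k = ker ∂_k / im ∂_{k+1}:

  H_0: rank C_0 − rank ∂_1 = 8 − 7 = 1, and the invariant factors of ∂_1 are all 1, so H_0 ≅ Z.
  H_1: rank ker ∂_1 − rank ∂_2 = (24 − 7) − 15 = 2, and the invariant factors of ∂_2 are all 1, so H_1 ≅ Z^2.
  H_2: rank ker ∂_2 − rank ∂_3 = (16 − 15) − 0 = 1, and there is no ∂_3, so H_2 ≅ Z.

(K is a triangulation of the torus T^2.)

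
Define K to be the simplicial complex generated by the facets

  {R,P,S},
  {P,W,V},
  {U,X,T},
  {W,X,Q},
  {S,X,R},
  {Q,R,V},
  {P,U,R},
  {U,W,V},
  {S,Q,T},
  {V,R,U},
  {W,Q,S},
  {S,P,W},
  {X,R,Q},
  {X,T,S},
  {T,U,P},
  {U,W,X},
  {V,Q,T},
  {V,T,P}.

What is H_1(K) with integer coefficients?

Order the vertices as P < Q < R < S < T < U < V < W < X. Listing each simplex with vertices in this order, K has dimension 2 with simplices:

  0-simplices (9): P, Q, R, S, T, U, V, W, X
  1-simplices (27): PR, PS, PT, PU, PV, PW, QR, QS, QT, QV, QW, QX, RS, RU, RV, RX, ST, SW, SX, TU, TV, TX, UV, UW, UX, VW, WX
  2-simplices (18): PRS, PRU, PSW, PTU, PTV, PVW, QRV, QRX, QST, QSW, QTV, QWX, RSX, RUV, STX, TUX, UVW, UWX

Hence C_0 ≅ Z^9, C_1 ≅ Z^27, C_2 ≅ Z^18.

∂_1: C_1 → C_0 is given by ∂[p,q] = [q] − [p].
The 9×27 boundary matrix has rank 8 and Smith normal form diag(1,1,1,1,1,1,1,1).

The boundary map ∂_2: C_2 → C_1 maps a triangle to the signed sum of its edges. For instance
  ∂UWX = WX − UX + UW,
  ∂QTV = TV − QV + QT.
The resulting 27×18 matrix has rank 18, and its Smith normal form has invariant factors (1,1,1,1,1,1,1,1,1,1,1,1,1,1,1,1,1,2).

Now H_k = ker ∂_k / im ∂_{k+1}, so:

  H_1: rank ker ∂_1 − rank ∂_2 = (27 − 8) − 18 = 1, and ∂_2 has invariant factor 2 > 1, so H_1 = Z ⊕ Z/2Z.

H_1 ≅ Z ⊕ Z/2Z.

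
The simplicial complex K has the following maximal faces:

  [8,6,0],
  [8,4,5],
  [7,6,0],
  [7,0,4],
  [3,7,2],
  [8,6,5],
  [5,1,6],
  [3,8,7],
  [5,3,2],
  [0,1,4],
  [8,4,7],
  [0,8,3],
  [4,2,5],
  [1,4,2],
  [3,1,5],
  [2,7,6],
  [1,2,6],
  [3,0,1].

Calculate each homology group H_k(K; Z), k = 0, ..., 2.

H_0 ≅ Z,  H_1 ≅ Z × Z/2,  H_2 = 0.

We work with the vertex ordering 0 < 1 < 2 < 3 < 4 < 5 < 6 < 7 < 8. The simplices of K, each written with vertices in increasing order, are:

  0-simplices (9): [0], [1], [2], [3], [4], [5], [6], [7], [8]
  1-simplices (27): (27 of them)
  2-simplices (18): [0,1,3], [0,1,4], [0,3,8], [0,4,7], [0,6,7], [0,6,8], [1,2,4], [1,2,6], [1,3,5], [1,5,6], [2,3,5], [2,3,7], [2,4,5], [2,6,7], [3,7,8], [4,5,8], [4,7,8], [5,6,8]

Hence C_0 ≅ Z^9, C_1 ≅ Z^27, C_2 ≅ Z^18.

The boundary map ∂_1: C_1 → C_0 maps an edge to its endpoints' difference, ∂[p,q] = q − p.
The 9×27 boundary matrix has rank 8 and Smith normal form diag(1,1,1,1,1,1,1,1).

∂_2: C_2 → C_1 maps a triangle to the signed sum of its edges. For instance
  ∂[2,6,7] = [6,7] − [2,7] + [2,6],
  ∂[1,2,4] = [2,4] − [1,4] + [1,2].
The resulting 27×18 matrix has rank 18, and its Smith normal form has invariant factors (1,1,1,1,1,1,1,1,1,1,1,1,1,1,1,1,1,2).

Computing H_k = (kernel of ∂_k) / (image of ∂_{k+1}):

  H_0: rank C_0 − rank ∂_1 = 9 − 8 = 1, and the invariant factors of ∂_1 are all 1, so H_0 = Z.
  H_1: rank ker ∂_1 − rank ∂_2 = (27 − 8) − 18 = 1, and ∂_2 has invariant factor 2 > 1, so H_1 = Z × Z/2.
  H_2: rank ker ∂_2 − rank ∂_3 = (18 − 18) − 0 = 0, and there is no ∂_3, so H_2 = 0.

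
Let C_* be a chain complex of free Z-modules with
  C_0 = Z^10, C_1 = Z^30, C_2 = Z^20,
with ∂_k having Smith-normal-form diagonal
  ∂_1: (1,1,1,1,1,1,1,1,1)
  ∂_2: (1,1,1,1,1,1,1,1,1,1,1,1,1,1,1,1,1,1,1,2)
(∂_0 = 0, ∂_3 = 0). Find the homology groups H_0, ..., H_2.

H_0: b_0 = 10 − 0 − 9 = 1; torsion from ∂_1 factors > 1: none. So H_0 ≅ Z.
H_1: b_1 = 30 − 9 − 20 = 1; torsion from ∂_2 factors > 1: [2]. So H_1 ≅ Z × Z/2.
H_2: b_2 = 20 − 20 − 0 = 0; torsion from ∂_3 factors > 1: none. So H_2 ≅ 0.

H_0 ≅ Z,  H_1 ≅ Z × Z/2,  H_2 = 0.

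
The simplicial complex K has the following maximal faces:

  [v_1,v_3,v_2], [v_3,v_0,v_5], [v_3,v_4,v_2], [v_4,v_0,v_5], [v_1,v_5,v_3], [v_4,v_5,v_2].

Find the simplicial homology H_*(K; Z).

Take the total order v_0 < v_1 < v_2 < v_3 < v_4 < v_5 on the vertex set. Then K (dimension 2) consists of the simplices:

  0-simplices (6): [v_0], [v_1], [v_2], [v_3], [v_4], [v_5]
  1-simplices (12): [v_0,v_3], [v_0,v_4], [v_0,v_5], [v_1,v_2], [v_1,v_3], [v_1,v_5], [v_2,v_3], [v_2,v_4], [v_2,v_5], [v_3,v_4], [v_3,v_5], [v_4,v_5]
  2-simplices (6): [v_0,v_3,v_5], [v_0,v_4,v_5], [v_1,v_2,v_3], [v_1,v_3,v_5], [v_2,v_3,v_4], [v_2,v_4,v_5]

so the chain groups are C_0 ≅ Z^6, C_1 ≅ Z^12, C_2 ≅ Z^6.

∂_1: C_1 → C_0 maps an edge to its endpoints' difference, ∂[p,q] = q − p. For instance
  ∂[v_1,v_3] = [v_3] − [v_1].
The 6×12 boundary matrix has rank 5 and Smith normal form diag(1,1,1,1,1).

The boundary map ∂_2: C_2 → C_1 sends each 2-simplex [p,q,r] to [q,r] − [p,r] + [p,q]. For instance
  ∂[v_0,v_3,v_5] = [v_3,v_5] − [v_0,v_5] + [v_0,v_3],
  ∂[v_2,v_3,v_4] = [v_3,v_4] − [v_2,v_4] + [v_2,v_3].
As a 12×6 matrix over Z this has rank 6, with invariant factors (1,1,1,1,1,1).

From H_k ≅ ker(∂_k) / im(∂_{k+1}) we obtain:

  H_0: rank C_0 − rank ∂_1 = 6 − 5 = 1, and the invariant factors of ∂_1 are all 1, so H_0 ≅ Z.
  H_1: rank ker ∂_1 − rank ∂_2 = (12 − 5) − 6 = 1, and the invariant factors of ∂_2 are all 1, so H_1 ≅ Z.
  H_2: rank ker ∂_2 − rank ∂_3 = (6 − 6) − 0 = 0, and there is no ∂_3, so H_2 ≅ 0.

H_0 ≅ Z,  H_1 ≅ Z,  H_2 = 0.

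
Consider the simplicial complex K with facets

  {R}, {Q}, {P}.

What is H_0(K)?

We work with the vertex ordering P < Q < R. The simplices of K, each written with vertices in increasing order, are:

  0-simplices (3): P, Q, R

giving chain groups C_0 ≅ Z^3.

Now H_k = ker ∂_k / im ∂_{k+1}, so:

  H_0: rank C_0 − rank ∂_1 = 3 − 0 = 3, and there is no ∂_1, so H_0 = Z^3.

H_0 = Z^3.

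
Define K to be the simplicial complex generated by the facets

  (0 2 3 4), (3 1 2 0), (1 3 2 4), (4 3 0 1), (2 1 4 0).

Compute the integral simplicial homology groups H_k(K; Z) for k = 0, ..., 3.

H_0 = Z,  H_1 = 0,  H_2 = 0,  H_3 = Z.

Take the total order 0 < 1 < 2 < 3 < 4 on the vertex set. Then K (dimension 3) consists of the simplices:

  0-simplices (5): [0], [1], [2], [3], [4]
  1-simplices (10): [0,1], [0,2], [0,3], [0,4], [1,2], [1,3], [1,4], [2,3], [2,4], [3,4]
  2-simplices (10): [0,1,2], [0,1,3], [0,1,4], [0,2,3], [0,2,4], [0,3,4], [1,2,3], [1,2,4], [1,3,4], [2,3,4]
  3-simplices (5): [0,1,2,3], [0,1,2,4], [0,1,3,4], [0,2,3,4], [1,2,3,4]

giving chain groups C_0 ≅ Z^5, C_1 ≅ Z^10, C_2 ≅ Z^10, C_3 ≅ Z^5.

The boundary map ∂_1: C_1 → C_0 maps an edge to its endpoints' difference, ∂[p,q] = q − p.
As a 5×10 matrix over Z this has rank 4, with invariant factors (1,1,1,1).

∂_2: C_2 → C_1 sends each 2-simplex [p,q,r] to [q,r] − [p,r] + [p,q]. For instance
  ∂[0,1,2] = [1,2] − [0,2] + [0,1],
  ∂[1,2,3] = [2,3] − [1,3] + [1,2].
The 10×10 boundary matrix has rank 6 and Smith normal form diag(1,1,1,1,1,1).

∂_3: C_3 → C_2 sends each 3-simplex σ to the alternating sum Σ_i (−1)^i (σ with its i-th vertex removed). For instance
  ∂[1,2,3,4] = [2,3,4] − [1,3,4] + [1,2,4] − [1,2,3],
  ∂[0,1,2,4] = [1,2,4] − [0,2,4] + [0,1,4] − [0,1,2].
As a 10×5 matrix over Z this has rank 4, with invariant factors (1,1,1,1).

From H_k ≅ ker(∂_k) / im(∂_{k+1}) we obtain:

  H_0: rank C_0 − rank ∂_1 = 5 − 4 = 1, and the invariant factors of ∂_1 are all 1, so H_0 ≅ Z.
  H_1: rank ker ∂_1 − rank ∂_2 = (10 − 4) − 6 = 0, and the invariant factors of ∂_2 are all 1, so H_1 ≅ 0.
  H_2: rank ker ∂_2 − rank ∂_3 = (10 − 6) − 4 = 0, and the invariant factors of ∂_3 are all 1, so H_2 ≅ 0.
  H_3: rank ker ∂_3 − rank ∂_4 = (5 − 4) − 0 = 1, and there is no ∂_4, so H_3 ≅ Z.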